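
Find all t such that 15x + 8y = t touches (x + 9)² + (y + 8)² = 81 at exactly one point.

t = −352 or t = −46

For a tangent, require d(centre, line) = r = 9.
|15·(−9) + 8·(−8) − t| / √289 = 9
|t − (−199)| = 9·17, so t = −46 or t = −352.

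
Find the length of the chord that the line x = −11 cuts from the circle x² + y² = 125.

4

The distance from (0, 0) to the line is 11, and r² = 125.
Chord = 2√(r² − d²) = 2·√(4) = 4.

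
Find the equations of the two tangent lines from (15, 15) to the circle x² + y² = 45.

Let a tangent through (15, 15) have slope m. Its distance from (0, 0) must equal 3√5:
[m·(−15) − (−15)]² = 45(m² + 1)
2m² − 5m + 2 = 0, so m = 1/2 or m = 2.
Through (15, 15) these give x − 2y = −15 and 2x − y = 15.

x − 2y = −15 and 2x − y = 15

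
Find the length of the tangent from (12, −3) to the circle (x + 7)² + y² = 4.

Centre (−7, 0), r² = 4. |PO|² = (19)² + (−3)² = 370.
The tangent meets the radius at right angles, so tangent² = |PO|² − r² = 370 − 4 = 366.

√366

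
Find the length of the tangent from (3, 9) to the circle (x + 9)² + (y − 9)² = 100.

Centre (−9, 9), r² = 100. |PO|² = (12)² + (0)² = 144.
By the tangent–radius right angle, tangent length = √(|PO|² − r²) = √44 = 2√11.

2√11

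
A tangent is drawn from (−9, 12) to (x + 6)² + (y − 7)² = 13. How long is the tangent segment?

Centre (−6, 7), r² = 13. |PO|² = (−3)² + (5)² = 34.
The tangent meets the radius at right angles, so tangent² = |PO|² − r² = 34 − 13 = 21.

√21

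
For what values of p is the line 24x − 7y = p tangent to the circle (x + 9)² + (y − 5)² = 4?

Tangency holds when the distance from the centre (−9, 5) to the line equals the radius 2:
|24·(−9) − 7·5 − p| / √625 = 2
|p − (−251)| = 2·25, so p = −201 or p = −301.

p = −301 or p = −201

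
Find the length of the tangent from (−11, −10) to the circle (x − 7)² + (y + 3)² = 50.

√323

Centre (7, −3), r² = 50. |PO|² = (−18)² + (−7)² = 373.
Power of the point: PT² = |PO|² − r² = 323, so PT = √323.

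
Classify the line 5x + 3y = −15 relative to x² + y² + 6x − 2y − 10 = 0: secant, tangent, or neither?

d² = (5·(−3) + 3·1 − (−15))²/34 = 9/34; r² = 20.
Since d² < r², the line cuts the circle twice.

secant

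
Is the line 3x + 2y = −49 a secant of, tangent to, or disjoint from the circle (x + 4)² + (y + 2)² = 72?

disjoint

Substituting the line into the circle gives 13x² + 302x + 1801 = 0.
Discriminant = (302)² − 4·13·(1801) = −2448 < 0.
No real roots: the line does not meet the circle.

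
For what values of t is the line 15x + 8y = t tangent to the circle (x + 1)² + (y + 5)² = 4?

t = −89 or t = −21

Tangency holds when the distance from the centre (−1, −5) to the line equals the radius 2:
|15·(−1) + 8·(−5) − t| / √289 = 2
|t − (−55)| = 2·17, so t = −21 or t = −89.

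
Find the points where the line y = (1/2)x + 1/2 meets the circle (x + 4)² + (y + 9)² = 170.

(−17, −8) and (3, 2)

Express y = (1 + x)/2 and substitute into the circle:
5x² + 70x − 255 = 0  ⟹  x² + 14x − 51 = 0
x = 3 or x = −17, giving (3, 2) and (−17, −8).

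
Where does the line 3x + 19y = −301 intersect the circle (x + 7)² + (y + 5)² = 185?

(−18, −13) and (1, −16)

Substitute y = (−301 − 3x)/19:
370x² + 6290x − 6660 = 0  ⟹  x² + 17x − 18 = 0
x = 1 or x = −18, giving (1, −16) and (−18, −13).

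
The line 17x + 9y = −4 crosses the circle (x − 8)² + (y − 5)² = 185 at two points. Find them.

Substitute y = (−4 − 17x)/9:
370x² + 370x − 7400 = 0  ⟹  x² + x − 20 = 0
x = 4 or x = −5, giving (4, −8) and (−5, 9).

(−5, 9) and (4, −8)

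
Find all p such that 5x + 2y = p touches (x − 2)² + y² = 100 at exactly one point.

The line touches the circle iff its distance from (2, 0) is 10:
|5·2 + 2·0 − p| / √29 = 10
|p − (10)| = 10√29.

p = 10 ± 10√29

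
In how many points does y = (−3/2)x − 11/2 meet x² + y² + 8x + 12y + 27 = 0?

Substituting the line into the circle gives 13x² + 26x − 35 = 0.
Discriminant = (26)² − 4·13·(−35) = 2496 > 0.
Two real roots: the line is a secant.

2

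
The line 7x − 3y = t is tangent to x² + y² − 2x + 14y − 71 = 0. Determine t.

t = 28 ± 11√58

The line touches the circle iff its distance from (1, −7) is 11:
|7·1 − 3·(−7) − t| / √58 = 11
|t − (28)| = 11√58.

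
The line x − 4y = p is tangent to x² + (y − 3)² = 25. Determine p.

The line touches the circle iff its distance from (0, 3) is 5:
|1·0 − 4·3 − p| / √17 = 5
|p − (−12)| = 5√17.

p = −12 ± 5√17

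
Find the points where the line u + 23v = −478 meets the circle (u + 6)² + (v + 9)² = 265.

(−18, −20) and (5, −21)

From the line, v = (−478 − u)/23. Substituting:
530u² + 6890u − 47700 = 0  ⟹  u² + 13u − 90 = 0
u = 5 or u = −18, giving (5, −21) and (−18, −20).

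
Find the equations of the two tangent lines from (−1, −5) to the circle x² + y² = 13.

A line y − (−5) = m(x − (−1)) is tangent when its distance from (0, 0) is √13:
[m·(1) − (5)]² = 13(m² + 1)
6m² + 5m − 6 = 0, so m = −3/2 or m = 2/3.
With m = −3/2: 3x + 2y = −13. With m = 2/3: 2x − 3y = 13.

3x + 2y = −13 and 2x − 3y = 13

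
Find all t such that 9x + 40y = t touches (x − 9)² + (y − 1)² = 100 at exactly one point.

t = −289 or t = 531

For a tangent, require d(centre, line) = r = 10.
|9·9 + 40·1 − t| / √1681 = 10
|t − (121)| = 10·41, so t = 531 or t = −289.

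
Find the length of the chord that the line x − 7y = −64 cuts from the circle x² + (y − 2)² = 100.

The distance from (0, 2) to the line is 50/√50, and r² = 100.
Chord = 2√(r² − d²) = 2·√(50) = 10√2.

10√2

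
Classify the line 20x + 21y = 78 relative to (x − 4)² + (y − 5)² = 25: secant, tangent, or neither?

secant

Substituting the line into the circle gives 841x² − 2448x − 3240 = 0.
Δ = 5992704 − (−10899360) = 16892064.
Two real roots: the line is a secant.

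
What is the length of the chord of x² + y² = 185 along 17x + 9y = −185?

√370

From the line, y = (−185 − 17x)/9. Substituting:
370x² + 6290x + 19240 = 0  ⟹  x² + 17x + 52 = 0
x = −4 or x = −13, giving (−4, −13) and (−13, 4).
Chord length = distance between (−4, −13) and (−13, 4) = √370 = √370.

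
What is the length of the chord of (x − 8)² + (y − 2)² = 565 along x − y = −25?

13√2

Centre (8, 2), r² = 565. Perpendicular distance d from centre to line = |31| / √2 = 31/√2.
Chord = 2√(r² − d²) = 2·√(169/2) = 13√2.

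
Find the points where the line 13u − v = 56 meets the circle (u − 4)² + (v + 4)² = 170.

From the line, v = 13u − 56. Substituting:
170u² − 1360u + 2550 = 0  ⟹  u² − 8u + 15 = 0
u = 5 or u = 3, giving (5, 9) and (3, −17).

(3, −17) and (5, 9)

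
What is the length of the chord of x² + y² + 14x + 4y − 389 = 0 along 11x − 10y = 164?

Centre (−7, −2), r² = 442. Perpendicular distance d from centre to line = |−221| / √221 = 221/√221.
Half the chord is √(r² − d²) = √(221), so the full chord is 2√221.

2√221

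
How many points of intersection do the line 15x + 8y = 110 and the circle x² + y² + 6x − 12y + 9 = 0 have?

d² = (15·(−3) + 8·6 − (110))²/289 = 11449/289; r² = 36.
Since d² > r², the line lies outside the circle.

0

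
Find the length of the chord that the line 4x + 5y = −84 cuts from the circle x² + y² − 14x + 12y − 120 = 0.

2√41

Substitute y = (−84 − 4x)/5:
41x² + 82x − 984 = 0  ⟹  x² + 2x − 24 = 0
x = 4 or x = −6, giving (4, −20) and (−6, −12).
Chord length = distance between (4, −20) and (−6, −12) = √164 = 2√41.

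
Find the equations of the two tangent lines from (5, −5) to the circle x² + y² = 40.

Let a tangent through (5, −5) have slope m. Its distance from (0, 0) must equal 2√10:
(−5m − (5))² = 40(m² + 1)
3m² − 10m + 3 = 0, so m = 3 or m = 1/3.
Through (5, −5) these give 3x − y = 20 and x − 3y = 20.

3x − y = 20 and x − 3y = 20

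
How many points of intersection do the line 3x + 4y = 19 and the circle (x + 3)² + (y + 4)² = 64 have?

0

Substituting the line into the circle gives 25x² − 114x + 345 = 0.
Δ = 12996 − 34500 = −21504.
No real roots: the line does not meet the circle.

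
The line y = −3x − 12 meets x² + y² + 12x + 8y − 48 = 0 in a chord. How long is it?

Express y = −3x − 12 and substitute into the circle:
10x² + 60x = 0  ⟹  x² + 6x = 0
x = 0 or x = −6, giving (0, −12) and (−6, 6).
|(0, −12) − (−6, 6)| = √((6)² + (−18)²) = 6√10.

6√10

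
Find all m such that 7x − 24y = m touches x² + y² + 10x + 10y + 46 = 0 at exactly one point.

m = 35 or m = 135

The line touches the circle iff its distance from (−5, −5) is 2:
|7·(−5) − 24·(−5) − m| / √625 = 2
|m − (85)| = 2·25, so m = 135 or m = 35.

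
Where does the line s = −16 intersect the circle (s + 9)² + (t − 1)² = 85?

(−16, −5) and (−16, 7)

The line gives s = −16. Substituting into the circle:
t² − 2t − 35 = 0
t = 7 or t = −5, giving (−16, 7) and (−16, −5).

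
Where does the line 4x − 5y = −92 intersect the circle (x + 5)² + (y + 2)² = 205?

From the line, y = (92 + 4x)/5. Substituting:
41x² + 1066x + 5904 = 0  ⟹  x² + 26x + 144 = 0
x = −8 or x = −18, giving (−8, 12) and (−18, 4).

(−18, 4) and (−8, 12)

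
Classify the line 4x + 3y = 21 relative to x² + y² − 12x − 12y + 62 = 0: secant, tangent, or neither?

Substituting the line into the circle gives 25x² − 132x + 243 = 0.
Δ = 17424 − 24300 = −6876.
No real roots: the line does not meet the circle.

neither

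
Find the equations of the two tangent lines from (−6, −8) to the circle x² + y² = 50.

A line y − (−8) = m(x − (−6)) is tangent when its distance from (0, 0) is 5√2:
(6m − (8))² = 50(m² + 1)
7m² + 48m − 7 = 0, so m = 1/7 or m = −7.
With m = 1/7: x − 7y = 50. With m = −7: 7x + y = −50.

x − 7y = 50 and 7x + y = −50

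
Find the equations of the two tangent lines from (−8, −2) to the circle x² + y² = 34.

3x + 5y = −34 and 5x − 3y = −34

A line y − (−2) = m(x − (−8)) is tangent when its distance from (0, 0) is √34:
(8m − (2))² = 34(m² + 1)
15m² − 16m − 15 = 0, so m = −3/5 or m = 5/3.
Through (−8, −2) these give 3x + 5y = −34 and 5x − 3y = −34.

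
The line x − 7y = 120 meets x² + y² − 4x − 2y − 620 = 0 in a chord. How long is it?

25√2

The distance from (2, 1) to the line is 125/√50, and r² = 625.
Chord = 2√(r² − d²) = 2·√(625/2) = 25√2.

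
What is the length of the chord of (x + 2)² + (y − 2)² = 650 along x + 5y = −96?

From the line, y = (−96 − x)/5. Substituting:
26x² + 312x − 4914 = 0  ⟹  x² + 12x − 189 = 0
x = 9 or x = −21, giving (9, −21) and (−21, −15).
|(9, −21) − (−21, −15)| = √((30)² + (−6)²) = 6√26.

6√26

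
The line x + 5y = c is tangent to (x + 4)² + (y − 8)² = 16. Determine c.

For a tangent, require d(centre, line) = r = 4.
|1·(−4) + 5·8 − c| / √26 = 4
|c − (36)| = 4√26.

c = 36 ± 4√26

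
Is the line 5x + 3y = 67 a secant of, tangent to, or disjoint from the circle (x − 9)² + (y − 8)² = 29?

secant

Centre (9, 8), r² = 29. Distance² from centre to line = (2)²/34 = 2/17.
Since d² < r², the line cuts the circle twice.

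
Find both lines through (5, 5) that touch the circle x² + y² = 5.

A line y − (5) = m(x − (5)) is tangent when its distance from (0, 0) is √5:
(−5m − (−5))² = 5(m² + 1)
2m² − 5m + 2 = 0, so m = 2 or m = 1/2.
Through (5, 5) these give 2x − y = 5 and x − 2y = −5.

2x − y = 5 and x − 2y = −5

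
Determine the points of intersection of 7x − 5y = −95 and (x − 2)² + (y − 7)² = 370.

From the line, y = (95 + 7x)/5. Substituting:
74x² + 740x − 5550 = 0  ⟹  x² + 10x − 75 = 0
x = 5 or x = −15, giving (5, 26) and (−15, −2).

(−15, −2) and (5, 26)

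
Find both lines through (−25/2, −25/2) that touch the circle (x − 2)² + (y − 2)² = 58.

3x − 7y = 50 and 7x − 3y = −50

A line y − (−25/2) = m(x − (−25/2)) is tangent when its distance from (2, 2) is √58:
[m·(29/2) − (29/2)]² = 58(m² + 1)
21m² − 58m + 21 = 0, so m = 3/7 or m = 7/3.
With m = 3/7: 3x − 7y = 50. With m = 7/3: 7x − 3y = −50.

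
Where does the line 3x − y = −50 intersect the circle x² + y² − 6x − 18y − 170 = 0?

From the line, y = 3x + 50. Substituting:
10x² + 240x + 1430 = 0  ⟹  x² + 24x + 143 = 0
x = −11 or x = −13, giving (−11, 17) and (−13, 11).

(−13, 11) and (−11, 17)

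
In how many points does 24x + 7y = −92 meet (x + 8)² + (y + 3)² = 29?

Substituting the line into the circle gives 625x² + 4192x + 6756 = 0.
Δ = 17572864 − 16890000 = 682864.
Two real roots: the line is a secant.

2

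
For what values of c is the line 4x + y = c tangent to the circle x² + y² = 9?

Tangency holds when the distance from the centre (0, 0) to the line equals the radius 3:
|4·0 + 1·0 − c| / √17 = 3
|c| = 3√17.

c = ±3√17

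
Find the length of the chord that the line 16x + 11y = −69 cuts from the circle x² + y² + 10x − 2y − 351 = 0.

Substitute y = (−69 − 16x)/11:
377x² + 3770x − 36192 = 0  ⟹  x² + 10x − 96 = 0
x = 6 or x = −16, giving (6, −15) and (−16, 17).
|(6, −15) − (−16, 17)| = √((22)² + (−32)²) = 2√377.

2√377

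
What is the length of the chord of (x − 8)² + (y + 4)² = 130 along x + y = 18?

Centre (8, −4), r² = 130. Perpendicular distance d from centre to line = |−14| / √2 = 14/√2.
Chord = 2√(r² − d²) = 2·√(32) = 8√2.

8√2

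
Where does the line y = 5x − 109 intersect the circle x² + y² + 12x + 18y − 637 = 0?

Express y = 5x − 109 and substitute into the circle:
26x² − 988x + 9282 = 0  ⟹  x² − 38x + 357 = 0
x = 21 or x = 17, giving (21, −4) and (17, −24).

(17, −24) and (21, −4)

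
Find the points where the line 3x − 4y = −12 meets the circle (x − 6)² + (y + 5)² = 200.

Express y = (12 + 3x)/4 and substitute into the circle:
25x² − 1600 = 0  ⟹  x² − 64 = 0
x = 8 or x = −8, giving (8, 9) and (−8, −3).

(−8, −3) and (8, 9)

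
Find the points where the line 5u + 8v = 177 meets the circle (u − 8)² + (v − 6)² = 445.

(−3, 24) and (29, 4)

From the line, v = (177 − 5u)/8. Substituting:
89u² − 2314u − 7743 = 0  ⟹  u² − 26u − 87 = 0
u = 29 or u = −3, giving (29, 4) and (−3, 24).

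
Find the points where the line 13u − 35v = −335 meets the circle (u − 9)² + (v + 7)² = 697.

(−15, 4) and (20, 17)

Express v = (335 + 13u)/35 and substitute into the circle:
1394u² − 6970u − 418200 = 0  ⟹  u² − 5u − 300 = 0
u = 20 or u = −15, giving (20, 17) and (−15, 4).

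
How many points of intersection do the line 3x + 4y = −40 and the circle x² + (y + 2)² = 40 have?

d² = (3·0 + 4·(−2) − (−40))²/25 = 1024/25; r² = 40.
Since d² > r², the line lies outside the circle.

0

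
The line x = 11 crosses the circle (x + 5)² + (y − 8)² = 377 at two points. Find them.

(11, −3) and (11, 19)

The line gives x = 11. Substituting into the circle:
y² − 16y − 57 = 0
y = 19 or y = −3, giving (11, 19) and (11, −3).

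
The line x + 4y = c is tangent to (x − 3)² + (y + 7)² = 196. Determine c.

The line touches the circle iff its distance from (3, −7) is 14:
|1·3 + 4·(−7) − c| / √17 = 14
|c − (−25)| = 14√17.

c = −25 ± 14√17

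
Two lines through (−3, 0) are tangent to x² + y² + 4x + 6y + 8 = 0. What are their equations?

2x − y = −6 and x + 2y = −3

A line y − (0) = m(x − (−3)) is tangent when its distance from (−2, −3) is √5:
[m·(1) − (−3)]² = 5(m² + 1)
2m² − 3m − 2 = 0, so m = 2 or m = −1/2.
With m = 2: 2x − y = −6. With m = −1/2: x + 2y = −3.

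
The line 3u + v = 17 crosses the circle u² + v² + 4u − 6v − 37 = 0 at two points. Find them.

Express v = −3u + 17 and substitute into the circle:
10u² − 80u + 150 = 0  ⟹  u² − 8u + 15 = 0
u = 5 or u = 3, giving (5, 2) and (3, 8).

(3, 8) and (5, 2)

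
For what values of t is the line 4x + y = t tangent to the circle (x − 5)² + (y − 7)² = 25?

t = 27 ± 5√17

For a tangent, require d(centre, line) = r = 5.
|4·5 + 1·7 − t| / √17 = 5
|t − (27)| = 5√17.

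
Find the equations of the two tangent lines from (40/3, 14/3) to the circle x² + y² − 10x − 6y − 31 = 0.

8x − y = 102 and 7x + 4y = 112

Write the tangent as mx − y + (14/3 − m·(40/3)) = 0 and set its distance from the centre to √65:
(−25/3m − (−5/3))² = 65(m² + 1)
4m² − 25m − 56 = 0, so m = 8 or m = −7/4.
With m = 8: 8x − y = 102. With m = −7/4: 7x + 4y = 112.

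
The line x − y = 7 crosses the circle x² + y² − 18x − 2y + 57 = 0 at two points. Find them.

Express y = x − 7 and substitute into the circle:
2x² − 34x + 120 = 0  ⟹  x² − 17x + 60 = 0
x = 12 or x = 5, giving (12, 5) and (5, −2).

(5, −2) and (12, 5)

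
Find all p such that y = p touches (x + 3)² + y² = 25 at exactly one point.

p = −5 or p = 5

Tangency holds when the distance from the centre (−3, 0) to the line equals the radius 5:
|0·(−3) + 1·0 − p| / √1 = 5
|p| = 5, so p = 5 or p = −5.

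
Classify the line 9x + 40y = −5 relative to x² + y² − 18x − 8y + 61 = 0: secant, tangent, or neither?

tangent

d² = (9·9 + 40·4 − (−5))²/1681 = 36; r² = 36.
Since d² = r², the line is tangent.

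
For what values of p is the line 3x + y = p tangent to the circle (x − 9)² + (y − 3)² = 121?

p = 30 ± 11√10

Tangency holds when the distance from the centre (9, 3) to the line equals the radius 11:
|3·9 + 1·3 − p| / √10 = 11
|p − (30)| = 11√10.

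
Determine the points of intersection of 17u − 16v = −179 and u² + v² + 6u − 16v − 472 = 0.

(−19, −9) and (13, 25)

Substitute v = (179 + 17u)/16:
545u² + 3270u − 134615 = 0  ⟹  u² + 6u − 247 = 0
u = 13 or u = −19, giving (13, 25) and (−19, −9).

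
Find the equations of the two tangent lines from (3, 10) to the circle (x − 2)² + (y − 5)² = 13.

2x − 3y = −24 and 3x + 2y = 29

A line y − (10) = m(x − (3)) is tangent when its distance from (2, 5) is √13:
(−1m − (−5))² = 13(m² + 1)
6m² + 5m − 6 = 0, so m = 2/3 or m = −3/2.
Through (3, 10) these give 2x − 3y = −24 and 3x + 2y = 29.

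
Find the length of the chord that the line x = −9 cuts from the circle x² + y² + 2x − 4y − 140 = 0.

The distance from (−1, 2) to the line is 8, and r² = 145.
Half the chord is √(r² − d²) = √(81), so the full chord is 18.

18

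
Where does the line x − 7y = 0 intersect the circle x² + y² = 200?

From the line, y = (x)/7. Substituting:
50x² − 9800 = 0  ⟹  x² − 196 = 0
x = 14 or x = −14, giving (14, 2) and (−14, −2).

(−14, −2) and (14, 2)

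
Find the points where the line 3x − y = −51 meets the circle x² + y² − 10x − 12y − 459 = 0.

(−17, 0) and (−9, 24)

Express y = 3x + 51 and substitute into the circle:
10x² + 260x + 1530 = 0  ⟹  x² + 26x + 153 = 0
x = −9 or x = −17, giving (−9, 24) and (−17, 0).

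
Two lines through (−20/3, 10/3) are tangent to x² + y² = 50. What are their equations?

x − y = −10 and 7x − y = −50

A line y − (10/3) = m(x − (−20/3)) is tangent when its distance from (0, 0) is 5√2:
(20/3m − (−10/3))² = 50(m² + 1)
m² − 8m + 7 = 0, so m = 1 or m = 7.
With m = 1: x − y = −10. With m = 7: 7x − y = −50.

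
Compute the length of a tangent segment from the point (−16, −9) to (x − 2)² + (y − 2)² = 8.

Centre (2, 2), r² = 8. |PO|² = (−18)² + (−11)² = 445.
By the tangent–radius right angle, tangent length = √(|PO|² − r²) = √437.

√437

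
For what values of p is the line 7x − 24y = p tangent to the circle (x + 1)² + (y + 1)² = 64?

For a tangent, require d(centre, line) = r = 8.
|7·(−1) − 24·(−1) − p| / √625 = 8
|p − (17)| = 8·25, so p = 217 or p = −183.

p = −183 or p = 217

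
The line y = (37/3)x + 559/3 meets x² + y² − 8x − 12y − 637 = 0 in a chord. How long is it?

√1378

Centre (4, 6), r² = 689. Perpendicular distance d from centre to line = |689| / √1378 = 689/√1378.
Chord = 2√(r² − d²) = 2·√(689/2) = √1378.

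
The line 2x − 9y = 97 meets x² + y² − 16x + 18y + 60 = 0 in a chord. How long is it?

Centre (8, −9), r² = 85. Perpendicular distance d from centre to line = |0| / √85 = 0/√85.
Chord = 2√(r² − d²) = 2·√(85) = 2√85.

2√85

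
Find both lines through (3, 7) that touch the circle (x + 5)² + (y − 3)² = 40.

Write the tangent as mx − y + (7 − m·(3)) = 0 and set its distance from the centre to 2√10:
[m·(−8) − (−4)]² = 40(m² + 1)
3m² − 8m − 3 = 0, so m = −1/3 or m = 3.
Through (3, 7) these give x + 3y = 24 and 3x − y = 2.

x + 3y = 24 and 3x − y = 2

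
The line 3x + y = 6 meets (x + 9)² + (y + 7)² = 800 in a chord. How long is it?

Express y = −3x + 6 and substitute into the circle:
10x² − 60x − 550 = 0  ⟹  x² − 6x − 55 = 0
x = 11 or x = −5, giving (11, −27) and (−5, 21).
|(11, −27) − (−5, 21)| = √((16)² + (−48)²) = 16√10.

16√10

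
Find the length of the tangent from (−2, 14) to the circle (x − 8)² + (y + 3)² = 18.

With centre O = (8, −3), |OP|² = 389 and r² = 18.
By the tangent–radius right angle, tangent length = √(|PO|² − r²) = √371.

√371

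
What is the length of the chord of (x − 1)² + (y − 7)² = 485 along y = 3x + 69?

Centre (1, 7), r² = 485. Perpendicular distance d from centre to line = |65| / √10 = 65/√10.
Chord = 2√(r² − d²) = 2·√(125/2) = 5√10.

5√10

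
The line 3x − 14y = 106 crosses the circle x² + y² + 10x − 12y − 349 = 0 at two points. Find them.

(−16, −11) and (12, −5)

From the line, y = (−106 + 3x)/14. Substituting:
205x² + 820x − 39360 = 0  ⟹  x² + 4x − 192 = 0
x = 12 or x = −16, giving (12, −5) and (−16, −11).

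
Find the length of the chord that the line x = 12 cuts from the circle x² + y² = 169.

Centre (0, 0), r² = 169. Perpendicular distance d from centre to line = |−12| / √1 = 12.
Chord = 2√(r² − d²) = 2·√(25) = 10.

10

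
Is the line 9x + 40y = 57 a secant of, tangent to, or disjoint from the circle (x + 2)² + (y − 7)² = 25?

tangent

d² = (9·(−2) + 40·7 − (57))²/1681 = 25; r² = 25.
Since d² = r², the line is tangent.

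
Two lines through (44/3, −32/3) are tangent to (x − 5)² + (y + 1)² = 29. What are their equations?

2x + 5y = −24 and 5x + 2y = 52

Write the tangent as mx − y + (−32/3 − m·(44/3)) = 0 and set its distance from the centre to √29:
[m·(−29/3) − (29/3)]² = 29(m² + 1)
10m² + 29m + 10 = 0, so m = −2/5 or m = −5/2.
Through (44/3, −32/3) these give 2x + 5y = −24 and 5x + 2y = 52.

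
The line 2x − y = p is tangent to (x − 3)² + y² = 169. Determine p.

p = 6 ± 13√5

For a tangent, require d(centre, line) = r = 13.
|2·3 − 1·0 − p| / √5 = 13
|p − (6)| = 13√5.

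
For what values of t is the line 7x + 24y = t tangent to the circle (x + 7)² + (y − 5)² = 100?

t = −179 or t = 321

Tangency holds when the distance from the centre (−7, 5) to the line equals the radius 10:
|7·(−7) + 24·5 − t| / √625 = 10
|t − (71)| = 10·25, so t = 321 or t = −179.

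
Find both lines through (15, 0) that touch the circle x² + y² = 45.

x − 2y = 15 and x + 2y = 15

Write the tangent as mx − y + (0 − m·(15)) = 0 and set its distance from the centre to 3√5:
(−15m − (0))² = 45(m² + 1)
4m² − 1 = 0, so m = 1/2 or m = −1/2.
Through (15, 0) these give x − 2y = 15 and x + 2y = 15.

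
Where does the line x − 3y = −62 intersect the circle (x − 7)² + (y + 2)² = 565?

From the line, y = (62 + x)/3. Substituting:
10x² + 10x − 20 = 0  ⟹  x² + x − 2 = 0
x = 1 or x = −2, giving (1, 21) and (−2, 20).

(−2, 20) and (1, 21)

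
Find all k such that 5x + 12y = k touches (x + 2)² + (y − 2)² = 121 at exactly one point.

The line touches the circle iff its distance from (−2, 2) is 11:
|5·(−2) + 12·2 − k| / √169 = 11
|k − (14)| = 11·13, so k = 157 or k = −129.

k = −129 or k = 157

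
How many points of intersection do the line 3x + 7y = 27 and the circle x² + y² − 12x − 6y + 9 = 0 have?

2

Centre (6, 3), r² = 36. Distance² from centre to line = (12)²/58 = 72/29.
Since d² < r², the line cuts the circle twice.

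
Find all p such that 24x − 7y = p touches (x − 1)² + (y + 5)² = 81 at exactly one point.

Tangency holds when the distance from the centre (1, −5) to the line equals the radius 9:
|24·1 − 7·(−5) − p| / √625 = 9
|p − (59)| = 9·25, so p = 284 or p = −166.

p = −166 or p = 284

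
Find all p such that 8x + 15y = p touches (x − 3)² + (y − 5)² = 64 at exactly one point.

Tangency holds when the distance from the centre (3, 5) to the line equals the radius 8:
|8·3 + 15·5 − p| / √289 = 8
|p − (99)| = 8·17, so p = 235 or p = −37.

p = −37 or p = 235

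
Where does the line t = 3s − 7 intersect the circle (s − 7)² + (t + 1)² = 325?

(−3, −16) and (8, 17)

From the line, t = 3s − 7. Substituting:
10s² − 50s − 240 = 0  ⟹  s² − 5s − 24 = 0
s = 8 or s = −3, giving (8, 17) and (−3, −16).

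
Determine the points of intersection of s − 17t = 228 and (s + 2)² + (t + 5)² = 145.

(−10, −14) and (7, −13)

Substitute t = (−228 + s)/17:
290s² + 870s − 20300 = 0  ⟹  s² + 3s − 70 = 0
s = 7 or s = −10, giving (7, −13) and (−10, −14).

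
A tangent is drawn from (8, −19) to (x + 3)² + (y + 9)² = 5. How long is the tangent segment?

6√6

With centre O = (−3, −9), |OP|² = 221 and r² = 5.
By the tangent–radius right angle, tangent length = √(|PO|² − r²) = √216 = 6√6.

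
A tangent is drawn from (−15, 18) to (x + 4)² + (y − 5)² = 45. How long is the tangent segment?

7√5

Centre (−4, 5), r² = 45. |PO|² = (−11)² + (13)² = 290.
Power of the point: PT² = |PO|² − r² = 245, so PT = 7√5.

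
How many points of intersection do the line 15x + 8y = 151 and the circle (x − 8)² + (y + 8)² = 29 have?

0

Substituting the line into the circle gives 289x² − 7474x + 48465 = 0.
Discriminant = (−7474)² − 4·289·(48465) = −164864 < 0.
No real roots: the line does not meet the circle.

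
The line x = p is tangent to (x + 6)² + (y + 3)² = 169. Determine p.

For a tangent, require d(centre, line) = r = 13.
|1·(−6) + 0·(−3) − p| / √1 = 13
|p − (−6)| = 13, so p = 7 or p = −19.

p = −19 or p = 7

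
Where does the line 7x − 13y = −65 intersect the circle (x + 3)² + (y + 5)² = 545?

Express y = (65 + 7x)/13 and substitute into the circle:
218x² + 2834x − 73684 = 0  ⟹  x² + 13x − 338 = 0
x = 13 or x = −26, giving (13, 12) and (−26, −9).

(−26, −9) and (13, 12)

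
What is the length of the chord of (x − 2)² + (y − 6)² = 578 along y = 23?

Express y = 23 and substitute into the circle:
x² − 4x − 285 = 0
x = 19 or x = −15, giving (19, 23) and (−15, 23).
Chord length = distance between (19, 23) and (−15, 23) = √1156 = 34.

34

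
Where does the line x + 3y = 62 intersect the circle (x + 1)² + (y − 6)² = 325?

Express y = (62 − x)/3 and substitute into the circle:
10x² − 70x − 980 = 0  ⟹  x² − 7x − 98 = 0
x = 14 or x = −7, giving (14, 16) and (−7, 23).

(−7, 23) and (14, 16)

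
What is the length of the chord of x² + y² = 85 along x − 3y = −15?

5√10

Centre (0, 0), r² = 85. Perpendicular distance d from centre to line = |15| / √10 = 15/√10.
Half the chord is √(r² − d²) = √(125/2), so the full chord is 5√10.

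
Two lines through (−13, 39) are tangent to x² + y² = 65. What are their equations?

Write the tangent as mx − y + (39 − m·(−13)) = 0 and set its distance from the centre to √65:
(13m − (−39))² = 65(m² + 1)
4m² + 39m + 56 = 0, so m = −8 or m = −7/4.
Through (−13, 39) these give 8x + y = −65 and 7x + 4y = 65.

8x + y = −65 and 7x + 4y = 65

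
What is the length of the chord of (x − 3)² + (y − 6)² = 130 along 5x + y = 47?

4√26

Substitute y = −5x + 47:
26x² − 416x + 1560 = 0  ⟹  x² − 16x + 60 = 0
x = 10 or x = 6, giving (10, −3) and (6, 17).
|(10, −3) − (6, 17)| = √((4)² + (−20)²) = 4√26.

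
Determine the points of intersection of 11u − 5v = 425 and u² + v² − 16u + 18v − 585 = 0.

From the line, v = (−425 + 11u)/5. Substituting:
146u² − 8760u + 127750 = 0  ⟹  u² − 60u + 875 = 0
u = 35 or u = 25, giving (35, −8) and (25, −30).

(25, −30) and (35, −8)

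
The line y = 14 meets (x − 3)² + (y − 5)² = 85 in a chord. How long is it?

4

From the line, y = 14. Substituting:
x² − 6x + 5 = 0
x = 5 or x = 1, giving (5, 14) and (1, 14).
Chord length = distance between (5, 14) and (1, 14) = √16 = 4.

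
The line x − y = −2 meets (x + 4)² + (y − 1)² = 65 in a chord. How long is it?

Substitute y = x + 2:
2x² + 10x − 48 = 0  ⟹  x² + 5x − 24 = 0
x = 3 or x = −8, giving (3, 5) and (−8, −6).
Chord length = distance between (3, 5) and (−8, −6) = √242 = 11√2.

11√2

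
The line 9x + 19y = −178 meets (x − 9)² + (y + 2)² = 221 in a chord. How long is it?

The distance from (9, −2) to the line is 221/√442, and r² = 221.
Half the chord is √(r² − d²) = √(221/2), so the full chord is √442.

√442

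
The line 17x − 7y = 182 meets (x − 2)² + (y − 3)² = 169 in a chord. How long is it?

13√2

From the line, y = (−182 + 17x)/7. Substituting:
338x² − 7098x + 33124 = 0  ⟹  x² − 21x + 98 = 0
x = 14 or x = 7, giving (14, 8) and (7, −9).
|(14, 8) − (7, −9)| = √((7)² + (17)²) = 13√2.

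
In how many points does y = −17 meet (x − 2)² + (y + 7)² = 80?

0

Substituting the line into the circle gives x² − 4x + 24 = 0.
Discriminant = (−4)² − 4·1·(24) = −80 < 0.
No real roots: the line does not meet the circle.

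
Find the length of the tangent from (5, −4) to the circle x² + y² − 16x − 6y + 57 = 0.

√42

The centre is (8, 3) and r = 4. The square of the distance from P to the centre is 9 + 49 = 58.
By the tangent–radius right angle, tangent length = √(|PO|² − r²) = √42.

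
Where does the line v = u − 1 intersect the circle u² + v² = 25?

(−3, −4) and (4, 3)

Substitute v = u − 1:
2u² − 2u − 24 = 0  ⟹  u² − u − 12 = 0
u = 4 or u = −3, giving (4, 3) and (−3, −4).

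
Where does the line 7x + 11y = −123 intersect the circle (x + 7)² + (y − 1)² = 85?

Express y = (−123 − 7x)/11 and substitute into the circle:
170x² + 3570x + 13600 = 0  ⟹  x² + 21x + 80 = 0
x = −5 or x = −16, giving (−5, −8) and (−16, −1).

(−16, −1) and (−5, −8)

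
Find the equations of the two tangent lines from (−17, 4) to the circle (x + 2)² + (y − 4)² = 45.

Let a tangent through (−17, 4) have slope m. Its distance from (−2, 4) must equal 3√5:
[m·(15) − (0)]² = 45(m² + 1)
4m² − 1 = 0, so m = −1/2 or m = 1/2.
With m = −1/2: x + 2y = −9. With m = 1/2: x − 2y = −25.

x + 2y = −9 and x − 2y = −25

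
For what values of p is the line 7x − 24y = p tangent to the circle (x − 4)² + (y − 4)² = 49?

For a tangent, require d(centre, line) = r = 7.
|7·4 − 24·4 − p| / √625 = 7
|p − (−68)| = 7·25, so p = 107 or p = −243.

p = −243 or p = 107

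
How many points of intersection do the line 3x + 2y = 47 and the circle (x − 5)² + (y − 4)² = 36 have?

0

Centre (5, 4), r² = 36. Distance² from centre to line = (−24)²/13 = 576/13.
Since d² > r², the line lies outside the circle.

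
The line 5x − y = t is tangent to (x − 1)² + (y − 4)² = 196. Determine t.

The line touches the circle iff its distance from (1, 4) is 14:
|5·1 − 1·4 − t| / √26 = 14
|t − (1)| = 14√26.

t = 1 ± 14√26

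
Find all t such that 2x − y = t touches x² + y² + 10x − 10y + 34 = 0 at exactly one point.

For a tangent, require d(centre, line) = r = 4.
|2·(−5) − 1·5 − t| / √5 = 4
|t − (−15)| = 4√5.

t = −15 ± 4√5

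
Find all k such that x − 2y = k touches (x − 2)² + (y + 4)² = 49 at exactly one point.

k = 10 ± 7√5

Tangency holds when the distance from the centre (2, −4) to the line equals the radius 7:
|1·2 − 2·(−4) − k| / √5 = 7
|k − (10)| = 7√5.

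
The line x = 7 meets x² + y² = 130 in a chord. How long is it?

The line gives x = 7. Substituting into the circle:
y² − 81 = 0
y = 9 or y = −9, giving (7, 9) and (7, −9).
|(7, 9) − (7, −9)| = √((0)² + (18)²) = 18.

18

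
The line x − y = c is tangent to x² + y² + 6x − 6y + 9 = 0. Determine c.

Tangency holds when the distance from the centre (−3, 3) to the line equals the radius 3:
|1·(−3) − 1·3 − c| / √2 = 3
|c − (−6)| = 3√2.

c = −6 ± 3√2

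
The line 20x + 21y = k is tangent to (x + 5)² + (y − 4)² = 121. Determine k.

Tangency holds when the distance from the centre (−5, 4) to the line equals the radius 11:
|20·(−5) + 21·4 − k| / √841 = 11
|k − (−16)| = 11·29, so k = 303 or k = −335.

k = −335 or k = 303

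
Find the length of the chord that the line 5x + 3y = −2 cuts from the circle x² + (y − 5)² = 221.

Centre (0, 5), r² = 221. Perpendicular distance d from centre to line = |17| / √34 = 17/√34.
Half the chord is √(r² − d²) = √(425/2), so the full chord is 5√34.

5√34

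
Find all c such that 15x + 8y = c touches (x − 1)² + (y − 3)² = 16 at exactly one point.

Tangency holds when the distance from the centre (1, 3) to the line equals the radius 4:
|15·1 + 8·3 − c| / √289 = 4
|c − (39)| = 4·17, so c = 107 or c = −29.

c = −29 or c = 107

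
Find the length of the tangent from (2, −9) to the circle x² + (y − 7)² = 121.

√139

With centre O = (0, 7), |OP|² = 260 and r² = 121.
The tangent meets the radius at right angles, so tangent² = |PO|² − r² = 260 − 121 = 139.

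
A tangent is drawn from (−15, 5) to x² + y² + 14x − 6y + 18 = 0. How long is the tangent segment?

The centre is (−7, 3) and r = 2√10. The square of the distance from P to the centre is 64 + 4 = 68.
By the tangent–radius right angle, tangent length = √(|PO|² − r²) = √28 = 2√7.

2√7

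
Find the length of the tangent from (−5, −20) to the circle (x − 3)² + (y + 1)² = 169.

16

Centre (3, −1), r² = 169. |PO|² = (−8)² + (−19)² = 425.
By the tangent–radius right angle, tangent length = √(|PO|² − r²) = √256 = 16.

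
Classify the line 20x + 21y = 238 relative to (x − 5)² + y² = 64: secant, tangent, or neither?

Substituting the line into the circle gives 841x² − 13930x + 39445 = 0.
Discriminant = (−13930)² − 4·841·(39445) = 61351920 > 0.
Two real roots: the line is a secant.

secant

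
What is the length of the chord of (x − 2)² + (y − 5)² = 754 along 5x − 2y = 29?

10√29

The distance from (2, 5) to the line is 29/√29, and r² = 754.
Half the chord is √(r² − d²) = √(725), so the full chord is 10√29.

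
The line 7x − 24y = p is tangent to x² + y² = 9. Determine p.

p = −75 or p = 75

For a tangent, require d(centre, line) = r = 3.
|7·0 − 24·0 − p| / √625 = 3
|p| = 3·25, so p = 75 or p = −75.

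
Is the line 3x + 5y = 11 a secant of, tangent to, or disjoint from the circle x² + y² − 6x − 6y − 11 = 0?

Centre (3, 3), r² = 29. Distance² from centre to line = (13)²/34 = 169/34.
Since d² < r², the line cuts the circle twice.

secant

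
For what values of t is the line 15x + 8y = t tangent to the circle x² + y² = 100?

t = −170 or t = 170

Tangency holds when the distance from the centre (0, 0) to the line equals the radius 10:
|15·0 + 8·0 − t| / √289 = 10
|t| = 10·17, so t = 170 or t = −170.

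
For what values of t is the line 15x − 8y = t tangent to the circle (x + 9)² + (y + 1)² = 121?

Tangency holds when the distance from the centre (−9, −1) to the line equals the radius 11:
|15·(−9) − 8·(−1) − t| / √289 = 11
|t − (−127)| = 11·17, so t = 60 or t = −314.

t = −314 or t = 60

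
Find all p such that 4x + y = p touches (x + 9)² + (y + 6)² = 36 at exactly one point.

p = −42 ± 6√17

The line touches the circle iff its distance from (−9, −6) is 6:
|4·(−9) + 1·(−6) − p| / √17 = 6
|p − (−42)| = 6√17.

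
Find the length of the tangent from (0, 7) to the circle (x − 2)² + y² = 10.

√43

Centre (2, 0), r² = 10. |PO|² = (−2)² + (7)² = 53.
The tangent meets the radius at right angles, so tangent² = |PO|² − r² = 53 − 10 = 43.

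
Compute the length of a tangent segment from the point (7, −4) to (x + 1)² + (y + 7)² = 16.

With centre O = (−1, −7), |OP|² = 73 and r² = 16.
The tangent meets the radius at right angles, so tangent² = |PO|² − r² = 73 − 16 = 57.

√57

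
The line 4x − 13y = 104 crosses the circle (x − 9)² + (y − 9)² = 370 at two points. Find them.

(0, −8) and (26, 0)

Express y = (−104 + 4x)/13 and substitute into the circle:
185x² − 4810x = 0  ⟹  x² − 26x = 0
x = 26 or x = 0, giving (26, 0) and (0, −8).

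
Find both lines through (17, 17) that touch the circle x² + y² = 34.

Let a tangent through (17, 17) have slope m. Its distance from (0, 0) must equal √34:
[m·(−17) − (−17)]² = 34(m² + 1)
15m² − 34m + 15 = 0, so m = 3/5 or m = 5/3.
With m = 3/5: 3x − 5y = −34. With m = 5/3: 5x − 3y = 34.

3x − 5y = −34 and 5x − 3y = 34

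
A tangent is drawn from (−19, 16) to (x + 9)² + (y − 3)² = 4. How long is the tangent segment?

√265

The centre is (−9, 3) and r = 2. The square of the distance from P to the centre is 100 + 169 = 269.
The tangent meets the radius at right angles, so tangent² = |PO|² − r² = 269 − 4 = 265.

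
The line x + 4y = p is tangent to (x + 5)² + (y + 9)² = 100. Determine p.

Tangency holds when the distance from the centre (−5, −9) to the line equals the radius 10:
|1·(−5) + 4·(−9) − p| / √17 = 10
|p − (−41)| = 10√17.

p = −41 ± 10√17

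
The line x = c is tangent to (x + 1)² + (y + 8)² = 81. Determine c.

Tangency holds when the distance from the centre (−1, −8) to the line equals the radius 9:
|1·(−1) + 0·(−8) − c| / √1 = 9
|c − (−1)| = 9, so c = 8 or c = −10.

c = −10 or c = 8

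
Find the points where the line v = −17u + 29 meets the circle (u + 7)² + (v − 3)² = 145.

(1, 12) and (2, −5)

Express v = −17u + 29 and substitute into the circle:
290u² − 870u + 580 = 0  ⟹  u² − 3u + 2 = 0
u = 2 or u = 1, giving (2, −5) and (1, 12).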